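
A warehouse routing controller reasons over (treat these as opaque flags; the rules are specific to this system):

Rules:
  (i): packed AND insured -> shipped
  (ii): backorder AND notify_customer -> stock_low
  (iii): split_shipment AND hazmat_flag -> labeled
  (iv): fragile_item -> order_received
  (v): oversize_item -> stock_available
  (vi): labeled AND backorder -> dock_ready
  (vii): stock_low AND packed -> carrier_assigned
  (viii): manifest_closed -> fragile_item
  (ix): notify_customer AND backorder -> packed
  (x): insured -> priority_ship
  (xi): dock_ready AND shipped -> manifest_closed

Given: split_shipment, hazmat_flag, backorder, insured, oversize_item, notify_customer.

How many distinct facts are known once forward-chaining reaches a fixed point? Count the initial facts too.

[1] (ii) [backorder AND notify_customer -> stock_low]; (iii) [split_shipment AND hazmat_flag -> labeled]; (v) [oversize_item -> stock_available]; (ix) [notify_customer AND backorder -> packed]; (x) [insured -> priority_ship]. ⇒ new: stock_low, labeled, stock_available, packed, priority_ship.
[2] (i) [packed AND insured -> shipped]; (vi) [labeled AND backorder -> dock_ready]; (vii) [stock_low AND packed -> carrier_assigned]. ⇒ new: shipped, dock_ready, carrier_assigned.
[3] (xi) [dock_ready AND shipped -> manifest_closed]. ⇒ new: manifest_closed.
[4] (viii) [manifest_closed -> fragile_item]. ⇒ new: fragile_item.
[5] (iv) [fragile_item -> order_received]. ⇒ new: order_received.
Closure: {backorder, carrier_assigned, dock_ready, fragile_item, hazmat_flag, insured, labeled, manifest_closed, notify_customer, order_received, oversize_item, packed, priority_ship, shipped, split_shipment, stock_available, stock_low} — 17 facts.

17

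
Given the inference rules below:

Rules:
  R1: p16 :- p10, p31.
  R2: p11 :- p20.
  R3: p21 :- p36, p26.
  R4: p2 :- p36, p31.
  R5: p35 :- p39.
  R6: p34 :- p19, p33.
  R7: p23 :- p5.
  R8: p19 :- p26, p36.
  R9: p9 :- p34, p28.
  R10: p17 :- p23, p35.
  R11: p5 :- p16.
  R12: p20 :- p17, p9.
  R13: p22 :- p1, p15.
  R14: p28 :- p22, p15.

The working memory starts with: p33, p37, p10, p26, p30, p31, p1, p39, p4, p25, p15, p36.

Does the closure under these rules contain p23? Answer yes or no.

Round 1: R1 [p16 :- p10, p31.]; R3 [p21 :- p36, p26.]; R4 [p2 :- p36, p31.]; R5 [p35 :- p39.]; R8 [p19 :- p26, p36.]; R13 [p22 :- p1, p15.]. New: p16, p21, p2, p35, p19, p22.
Round 2: R6 [p34 :- p19, p33.]; R11 [p5 :- p16.]; R14 [p28 :- p22, p15.]. New: p34, p5, p28.
Round 3: R7 [p23 :- p5.]; R9 [p9 :- p34, p28.]. New: p23, p9.
Round 4: R10 [p17 :- p23, p35.]. New: p17.
Round 5: R12 [p20 :- p17, p9.]. New: p20.
Round 6: R2 [p11 :- p20.]. New: p11.
p23 appears in round 3, so it is derivable.

yes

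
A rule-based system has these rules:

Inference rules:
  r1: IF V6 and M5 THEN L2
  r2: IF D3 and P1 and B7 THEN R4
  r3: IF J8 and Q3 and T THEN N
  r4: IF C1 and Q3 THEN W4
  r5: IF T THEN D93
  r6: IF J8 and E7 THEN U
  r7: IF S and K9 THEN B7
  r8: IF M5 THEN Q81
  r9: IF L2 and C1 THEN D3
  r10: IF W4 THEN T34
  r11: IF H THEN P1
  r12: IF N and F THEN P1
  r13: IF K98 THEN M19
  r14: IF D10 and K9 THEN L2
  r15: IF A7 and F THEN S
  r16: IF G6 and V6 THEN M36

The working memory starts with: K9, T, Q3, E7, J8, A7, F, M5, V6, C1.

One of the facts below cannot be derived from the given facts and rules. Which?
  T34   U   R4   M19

Round 1: r1 [IF V6 and M5 THEN L2]; r3 [IF J8 and Q3 and T THEN N]; r4 [IF C1 and Q3 THEN W4]; r5 [IF T THEN D93]; r6 [IF J8 and E7 THEN U]; r8 [IF M5 THEN Q81]; r15 [IF A7 and F THEN S]. Adds L2, N, W4, D93, U, Q81, S.
Round 2: r7 [IF S and K9 THEN B7]; r9 [IF L2 and C1 THEN D3]; r10 [IF W4 THEN T34]; r12 [IF N and F THEN P1]. Adds B7, D3, T34, P1.
Round 3: r2 [IF D3 and P1 and B7 THEN R4]. Adds R4.
Derived: U (round 1), R4 (round 3), T34 (round 2). M19 never appears in any round.

M19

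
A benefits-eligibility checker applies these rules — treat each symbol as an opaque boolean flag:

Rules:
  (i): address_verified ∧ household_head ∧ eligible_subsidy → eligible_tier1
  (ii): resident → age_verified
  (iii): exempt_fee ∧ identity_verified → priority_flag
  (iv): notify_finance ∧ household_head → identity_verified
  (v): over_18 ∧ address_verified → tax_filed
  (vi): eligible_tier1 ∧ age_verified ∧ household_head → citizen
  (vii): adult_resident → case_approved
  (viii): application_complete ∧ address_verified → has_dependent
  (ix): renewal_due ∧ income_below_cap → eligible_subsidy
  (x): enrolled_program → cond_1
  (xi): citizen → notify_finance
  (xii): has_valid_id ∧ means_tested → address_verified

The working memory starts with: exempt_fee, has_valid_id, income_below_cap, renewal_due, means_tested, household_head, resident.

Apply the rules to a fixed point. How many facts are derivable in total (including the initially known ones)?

15

Round 1 fires (ii), (ix), (xii), giving age_verified, eligible_subsidy, address_verified.
Round 2 fires (i), giving eligible_tier1.
Round 3 fires (vi), giving citizen.
Round 4 fires (xi), giving notify_finance.
Round 5 fires (iv), giving identity_verified.
Round 6 fires (iii), giving priority_flag.
Closure: {address_verified, age_verified, citizen, eligible_subsidy, eligible_tier1, exempt_fee, has_valid_id, household_head, identity_verified, income_below_cap, means_tested, notify_finance, priority_flag, renewal_due, resident} — 15 facts.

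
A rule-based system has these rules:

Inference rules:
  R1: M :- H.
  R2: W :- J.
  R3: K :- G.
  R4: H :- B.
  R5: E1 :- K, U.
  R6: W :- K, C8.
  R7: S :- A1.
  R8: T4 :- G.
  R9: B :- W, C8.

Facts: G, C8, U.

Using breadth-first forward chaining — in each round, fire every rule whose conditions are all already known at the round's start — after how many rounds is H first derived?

Round 1 — R3, R8, derive K, T4.
Round 2 — R5, R6, derive E1, W.
Round 3 — R9, derive B.
Round 4 — R4, derive H.
H first appears in round 4.

4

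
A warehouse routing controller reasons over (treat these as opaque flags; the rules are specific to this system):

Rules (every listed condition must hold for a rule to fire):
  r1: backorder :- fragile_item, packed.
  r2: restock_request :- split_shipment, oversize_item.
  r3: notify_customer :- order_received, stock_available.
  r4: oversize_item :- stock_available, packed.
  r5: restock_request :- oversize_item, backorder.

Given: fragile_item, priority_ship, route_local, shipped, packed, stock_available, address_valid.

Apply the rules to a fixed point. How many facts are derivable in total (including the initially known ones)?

Round 1 fires r1, r4, giving backorder, oversize_item.
Round 2 fires r5, giving restock_request.
Closure: {address_valid, backorder, fragile_item, oversize_item, packed, priority_ship, restock_request, route_local, shipped, stock_available} — 10 facts.

10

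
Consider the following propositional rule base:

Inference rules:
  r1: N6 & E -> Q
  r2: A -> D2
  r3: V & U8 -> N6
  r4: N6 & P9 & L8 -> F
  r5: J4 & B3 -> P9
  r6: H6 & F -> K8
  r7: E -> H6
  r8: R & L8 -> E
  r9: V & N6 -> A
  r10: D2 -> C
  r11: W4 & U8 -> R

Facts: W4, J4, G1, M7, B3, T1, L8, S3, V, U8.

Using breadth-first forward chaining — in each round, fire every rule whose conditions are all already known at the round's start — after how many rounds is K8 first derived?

4

Round 1: r3 [V & U8 -> N6]; r5 [J4 & B3 -> P9]; r11 [W4 & U8 -> R]. New: N6, P9, R.
Round 2: r4 [N6 & P9 & L8 -> F]; r8 [R & L8 -> E]; r9 [V & N6 -> A]. New: F, E, A.
Round 3: r1 [N6 & E -> Q]; r2 [A -> D2]; r7 [E -> H6]. New: Q, D2, H6.
Round 4: r6 [H6 & F -> K8]; r10 [D2 -> C]. New: K8, C.
K8 first appears in round 4.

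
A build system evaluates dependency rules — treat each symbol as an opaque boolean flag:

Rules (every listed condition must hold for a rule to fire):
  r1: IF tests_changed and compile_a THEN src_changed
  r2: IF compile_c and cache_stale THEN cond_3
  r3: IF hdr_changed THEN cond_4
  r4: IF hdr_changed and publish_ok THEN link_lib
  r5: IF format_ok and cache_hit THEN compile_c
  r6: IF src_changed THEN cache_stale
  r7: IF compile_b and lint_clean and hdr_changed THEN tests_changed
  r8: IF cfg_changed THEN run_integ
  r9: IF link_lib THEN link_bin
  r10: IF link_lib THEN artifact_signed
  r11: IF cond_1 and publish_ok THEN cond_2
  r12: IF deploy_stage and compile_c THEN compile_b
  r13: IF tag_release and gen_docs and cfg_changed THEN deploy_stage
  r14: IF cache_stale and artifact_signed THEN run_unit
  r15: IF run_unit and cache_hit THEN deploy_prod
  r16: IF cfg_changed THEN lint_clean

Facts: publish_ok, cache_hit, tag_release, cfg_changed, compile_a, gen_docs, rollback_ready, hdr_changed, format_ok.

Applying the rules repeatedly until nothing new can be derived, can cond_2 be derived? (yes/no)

Round 1 fires r3, r4, r5, r8, r13, r16, giving cond_4, link_lib, compile_c, run_integ, deploy_stage, lint_clean.
Round 2 fires r9, r10, r12, giving link_bin, artifact_signed, compile_b.
Round 3 fires r7, giving tests_changed.
Round 4 fires r1, giving src_changed.
Round 5 fires r6, giving cache_stale.
Round 6 fires r2, r14, giving cond_3, run_unit.
Round 7 fires r15, giving deploy_prod.
Fixed point reached. cond_2 is concluded only by r11; r11 needs cond_1 (never derived).

no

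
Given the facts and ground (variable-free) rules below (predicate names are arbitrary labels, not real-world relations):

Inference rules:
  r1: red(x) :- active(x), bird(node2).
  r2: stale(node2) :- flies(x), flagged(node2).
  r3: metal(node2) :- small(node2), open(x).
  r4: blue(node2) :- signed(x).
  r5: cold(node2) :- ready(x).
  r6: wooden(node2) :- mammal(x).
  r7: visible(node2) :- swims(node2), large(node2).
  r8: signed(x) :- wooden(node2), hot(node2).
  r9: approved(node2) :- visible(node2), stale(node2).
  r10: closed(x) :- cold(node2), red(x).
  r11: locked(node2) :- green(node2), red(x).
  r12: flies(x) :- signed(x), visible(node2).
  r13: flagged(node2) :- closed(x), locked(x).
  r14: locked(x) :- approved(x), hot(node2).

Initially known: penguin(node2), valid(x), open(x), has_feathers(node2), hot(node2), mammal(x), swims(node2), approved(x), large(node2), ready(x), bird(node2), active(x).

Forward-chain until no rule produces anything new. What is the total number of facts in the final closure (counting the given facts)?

24

Round 1 fires r1, r5, r6, r7, r14, giving red(x), cold(node2), wooden(node2), visible(node2), locked(x).
Round 2 fires r8, r10, giving signed(x), closed(x).
Round 3 fires r4, r12, r13, giving blue(node2), flies(x), flagged(node2).
Round 4 fires r2, giving stale(node2).
Round 5 fires r9, giving approved(node2).
Closure: {active(x), approved(node2), approved(x), bird(node2), blue(node2), closed(x), cold(node2), flagged(node2), flies(x), has_feathers(node2), hot(node2), large(node2), locked(x), mammal(x), open(x), penguin(node2), ready(x), red(x), signed(x), stale(node2), swims(node2), valid(x), visible(node2), wooden(node2)} — 24 facts.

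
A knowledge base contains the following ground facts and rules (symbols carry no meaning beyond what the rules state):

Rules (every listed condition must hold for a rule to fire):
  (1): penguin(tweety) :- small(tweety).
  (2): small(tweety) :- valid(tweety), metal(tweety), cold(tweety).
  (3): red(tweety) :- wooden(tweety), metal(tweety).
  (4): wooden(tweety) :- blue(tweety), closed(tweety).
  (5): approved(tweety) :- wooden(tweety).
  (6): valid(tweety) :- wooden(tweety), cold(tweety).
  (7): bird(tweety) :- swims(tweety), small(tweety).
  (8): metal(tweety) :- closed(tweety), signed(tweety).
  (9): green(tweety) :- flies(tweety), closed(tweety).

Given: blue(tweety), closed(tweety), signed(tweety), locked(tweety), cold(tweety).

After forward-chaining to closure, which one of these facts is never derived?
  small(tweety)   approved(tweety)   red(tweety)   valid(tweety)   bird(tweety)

[1] (4) [wooden(tweety) :- blue(tweety), closed(tweety).]; (8) [metal(tweety) :- closed(tweety), signed(tweety).]. ⇒ new: wooden(tweety), metal(tweety).
[2] (3) [red(tweety) :- wooden(tweety), metal(tweety).]; (5) [approved(tweety) :- wooden(tweety).]; (6) [valid(tweety) :- wooden(tweety), cold(tweety).]. ⇒ new: red(tweety), approved(tweety), valid(tweety).
[3] (2) [small(tweety) :- valid(tweety), metal(tweety), cold(tweety).]. ⇒ new: small(tweety).
[4] (1) [penguin(tweety) :- small(tweety).]. ⇒ new: penguin(tweety).
Derived: small(tweety) (round 3), approved(tweety) (round 2), red(tweety) (round 2), valid(tweety) (round 2). bird(tweety) never appears in any round.

bird(tweety)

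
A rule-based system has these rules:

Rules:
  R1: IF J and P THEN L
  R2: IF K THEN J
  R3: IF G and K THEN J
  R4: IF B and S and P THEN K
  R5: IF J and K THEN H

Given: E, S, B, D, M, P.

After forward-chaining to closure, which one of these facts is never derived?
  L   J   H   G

[1] R4 [IF B and S and P THEN K]. ⇒ new: K.
[2] R2 [IF K THEN J]. ⇒ new: J.
[3] R1 [IF J and P THEN L]; R5 [IF J and K THEN H]. ⇒ new: L, H.
Derived: H (round 3), J (round 2), L (round 3). G never appears in any round.

G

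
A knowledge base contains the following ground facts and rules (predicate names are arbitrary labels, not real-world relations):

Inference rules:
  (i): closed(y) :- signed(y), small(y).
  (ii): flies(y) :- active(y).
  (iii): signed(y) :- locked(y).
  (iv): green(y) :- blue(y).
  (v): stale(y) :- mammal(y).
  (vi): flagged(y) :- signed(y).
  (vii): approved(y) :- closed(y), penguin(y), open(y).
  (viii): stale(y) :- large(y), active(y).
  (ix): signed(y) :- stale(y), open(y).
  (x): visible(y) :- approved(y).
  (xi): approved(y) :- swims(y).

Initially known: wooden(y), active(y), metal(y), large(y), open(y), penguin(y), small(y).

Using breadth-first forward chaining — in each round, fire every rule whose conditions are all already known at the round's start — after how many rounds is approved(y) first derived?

4

[1] (ii) [flies(y) :- active(y).]; (viii) [stale(y) :- large(y), active(y).]. ⇒ new: flies(y), stale(y).
[2] (ix) [signed(y) :- stale(y), open(y).]. ⇒ new: signed(y).
[3] (i) [closed(y) :- signed(y), small(y).]; (vi) [flagged(y) :- signed(y).]. ⇒ new: closed(y), flagged(y).
[4] (vii) [approved(y) :- closed(y), penguin(y), open(y).]. ⇒ new: approved(y).
approved(y) first appears in round 4.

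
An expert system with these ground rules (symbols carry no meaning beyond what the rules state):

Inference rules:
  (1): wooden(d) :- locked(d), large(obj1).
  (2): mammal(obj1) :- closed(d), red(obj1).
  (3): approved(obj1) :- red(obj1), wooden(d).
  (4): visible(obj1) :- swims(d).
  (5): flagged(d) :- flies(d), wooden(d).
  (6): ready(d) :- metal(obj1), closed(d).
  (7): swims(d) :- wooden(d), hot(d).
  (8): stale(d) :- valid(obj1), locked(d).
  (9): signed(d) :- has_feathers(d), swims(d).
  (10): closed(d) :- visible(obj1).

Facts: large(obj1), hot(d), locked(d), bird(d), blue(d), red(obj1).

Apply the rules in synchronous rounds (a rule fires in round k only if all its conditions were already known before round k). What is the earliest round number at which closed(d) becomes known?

Round 1 — (1), derive wooden(d).
Round 2 — (3), (7), derive approved(obj1), swims(d).
Round 3 — (4), derive visible(obj1).
Round 4 — (10), derive closed(d).
closed(d) first appears in round 4.

4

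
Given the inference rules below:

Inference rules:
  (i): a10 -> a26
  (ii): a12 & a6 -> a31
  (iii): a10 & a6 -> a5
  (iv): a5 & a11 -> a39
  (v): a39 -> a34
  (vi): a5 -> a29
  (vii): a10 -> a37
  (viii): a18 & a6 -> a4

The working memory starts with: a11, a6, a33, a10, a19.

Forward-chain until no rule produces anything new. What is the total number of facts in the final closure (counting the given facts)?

11

Round 1 — (i), (iii), (vii), derive a26, a5, a37.
Round 2 — (iv), (vi), derive a39, a29.
Round 3 — (v), derive a34.
Closure: {a10, a11, a19, a26, a29, a33, a34, a37, a39, a5, a6} — 11 facts.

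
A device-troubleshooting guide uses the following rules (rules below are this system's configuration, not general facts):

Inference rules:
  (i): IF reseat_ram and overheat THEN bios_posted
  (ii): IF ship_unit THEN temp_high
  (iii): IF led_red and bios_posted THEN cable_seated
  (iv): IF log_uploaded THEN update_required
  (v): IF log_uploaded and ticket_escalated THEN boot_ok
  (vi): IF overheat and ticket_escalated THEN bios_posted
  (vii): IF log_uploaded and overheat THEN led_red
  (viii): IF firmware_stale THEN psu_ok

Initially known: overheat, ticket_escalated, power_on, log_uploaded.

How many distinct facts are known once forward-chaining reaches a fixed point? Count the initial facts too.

9

[1] (iv) [IF log_uploaded THEN update_required]; (v) [IF log_uploaded and ticket_escalated THEN boot_ok]; (vi) [IF overheat and ticket_escalated THEN bios_posted]; (vii) [IF log_uploaded and overheat THEN led_red]. ⇒ new: update_required, boot_ok, bios_posted, led_red.
[2] (iii) [IF led_red and bios_posted THEN cable_seated]. ⇒ new: cable_seated.
Closure: {bios_posted, boot_ok, cable_seated, led_red, log_uploaded, overheat, power_on, ticket_escalated, update_required} — 9 facts.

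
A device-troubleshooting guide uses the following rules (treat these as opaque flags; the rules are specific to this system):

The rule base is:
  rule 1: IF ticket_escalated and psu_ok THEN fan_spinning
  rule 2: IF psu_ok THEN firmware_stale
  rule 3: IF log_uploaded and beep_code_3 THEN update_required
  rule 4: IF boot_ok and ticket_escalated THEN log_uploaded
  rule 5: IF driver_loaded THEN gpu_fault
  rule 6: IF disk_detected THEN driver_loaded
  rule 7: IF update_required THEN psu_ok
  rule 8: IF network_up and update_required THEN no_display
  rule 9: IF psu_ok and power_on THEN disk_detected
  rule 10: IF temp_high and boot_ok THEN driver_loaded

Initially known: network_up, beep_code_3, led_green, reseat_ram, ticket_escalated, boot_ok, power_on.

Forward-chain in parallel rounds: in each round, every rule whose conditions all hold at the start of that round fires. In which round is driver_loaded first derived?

5

Round 1: rule 4 [IF boot_ok and ticket_escalated THEN log_uploaded]. New: log_uploaded.
Round 2: rule 3 [IF log_uploaded and beep_code_3 THEN update_required]. New: update_required.
Round 3: rule 7 [IF update_required THEN psu_ok]; rule 8 [IF network_up and update_required THEN no_display]. New: psu_ok, no_display.
Round 4: rule 1 [IF ticket_escalated and psu_ok THEN fan_spinning]; rule 2 [IF psu_ok THEN firmware_stale]; rule 9 [IF psu_ok and power_on THEN disk_detected]. New: fan_spinning, firmware_stale, disk_detected.
Round 5: rule 6 [IF disk_detected THEN driver_loaded]. New: driver_loaded.
driver_loaded first appears in round 5.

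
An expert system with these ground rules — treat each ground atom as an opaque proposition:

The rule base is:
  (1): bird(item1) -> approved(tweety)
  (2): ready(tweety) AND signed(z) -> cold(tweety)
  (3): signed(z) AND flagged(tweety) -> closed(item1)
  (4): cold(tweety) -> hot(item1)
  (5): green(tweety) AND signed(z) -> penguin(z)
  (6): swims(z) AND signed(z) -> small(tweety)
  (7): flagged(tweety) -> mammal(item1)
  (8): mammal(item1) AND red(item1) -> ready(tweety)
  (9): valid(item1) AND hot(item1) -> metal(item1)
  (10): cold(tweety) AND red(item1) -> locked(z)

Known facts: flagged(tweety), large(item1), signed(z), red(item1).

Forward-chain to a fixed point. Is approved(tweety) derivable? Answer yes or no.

Round 1: (3) [signed(z) AND flagged(tweety) -> closed(item1)]; (7) [flagged(tweety) -> mammal(item1)]. New: closed(item1), mammal(item1).
Round 2: (8) [mammal(item1) AND red(item1) -> ready(tweety)]. New: ready(tweety).
Round 3: (2) [ready(tweety) AND signed(z) -> cold(tweety)]. New: cold(tweety).
Round 4: (4) [cold(tweety) -> hot(item1)]; (10) [cold(tweety) AND red(item1) -> locked(z)]. New: hot(item1), locked(z).
Fixed point reached. approved(tweety) is concluded only by (1); (1) needs bird(item1) (never derived).

no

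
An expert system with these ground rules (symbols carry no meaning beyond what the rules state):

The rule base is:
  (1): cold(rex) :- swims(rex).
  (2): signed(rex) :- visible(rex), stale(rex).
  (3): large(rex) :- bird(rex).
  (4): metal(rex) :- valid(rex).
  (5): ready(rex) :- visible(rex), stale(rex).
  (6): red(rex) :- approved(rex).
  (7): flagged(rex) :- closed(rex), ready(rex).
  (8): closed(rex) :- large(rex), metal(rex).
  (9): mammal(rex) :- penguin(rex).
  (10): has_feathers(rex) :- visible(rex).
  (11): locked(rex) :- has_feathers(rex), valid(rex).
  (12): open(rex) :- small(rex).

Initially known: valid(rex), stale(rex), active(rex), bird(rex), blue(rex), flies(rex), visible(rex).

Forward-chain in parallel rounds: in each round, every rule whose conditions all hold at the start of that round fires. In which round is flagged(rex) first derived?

Round 1 — (2), (3), (4), (5), (10), derive signed(rex), large(rex), metal(rex), ready(rex), has_feathers(rex).
Round 2 — (8), (11), derive closed(rex), locked(rex).
Round 3 — (7), derive flagged(rex).
flagged(rex) first appears in round 3.

3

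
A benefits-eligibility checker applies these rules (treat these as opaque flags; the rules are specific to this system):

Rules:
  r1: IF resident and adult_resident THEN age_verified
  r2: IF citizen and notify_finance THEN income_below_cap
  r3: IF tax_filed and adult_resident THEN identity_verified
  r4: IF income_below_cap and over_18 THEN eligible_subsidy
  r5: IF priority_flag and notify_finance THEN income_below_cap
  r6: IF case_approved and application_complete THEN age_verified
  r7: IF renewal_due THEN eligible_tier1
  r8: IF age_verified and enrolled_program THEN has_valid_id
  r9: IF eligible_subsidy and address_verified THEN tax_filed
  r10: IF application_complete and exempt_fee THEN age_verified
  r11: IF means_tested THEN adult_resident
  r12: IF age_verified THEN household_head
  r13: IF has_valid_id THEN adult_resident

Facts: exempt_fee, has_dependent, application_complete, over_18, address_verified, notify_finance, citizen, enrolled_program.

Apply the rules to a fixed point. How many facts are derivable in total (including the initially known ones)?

Round 1 fires r2, r10, giving income_below_cap, age_verified.
Round 2 fires r4, r8, r12, giving eligible_subsidy, has_valid_id, household_head.
Round 3 fires r9, r13, giving tax_filed, adult_resident.
Round 4 fires r3, giving identity_verified.
Closure: {address_verified, adult_resident, age_verified, application_complete, citizen, eligible_subsidy, enrolled_program, exempt_fee, has_dependent, has_valid_id, household_head, identity_verified, income_below_cap, notify_finance, over_18, tax_filed} — 16 facts.

16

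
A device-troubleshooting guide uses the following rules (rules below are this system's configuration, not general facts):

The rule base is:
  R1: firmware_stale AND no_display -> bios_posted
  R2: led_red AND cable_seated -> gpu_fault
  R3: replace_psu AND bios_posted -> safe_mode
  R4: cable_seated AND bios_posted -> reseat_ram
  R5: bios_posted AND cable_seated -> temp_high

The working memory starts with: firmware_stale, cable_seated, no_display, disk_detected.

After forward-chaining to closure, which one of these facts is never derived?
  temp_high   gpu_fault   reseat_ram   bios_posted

Round 1: R1 [firmware_stale AND no_display -> bios_posted]. Adds bios_posted.
Round 2: R4 [cable_seated AND bios_posted -> reseat_ram]; R5 [bios_posted AND cable_seated -> temp_high]. Adds reseat_ram, temp_high.
Derived: bios_posted (round 1), temp_high (round 2), reseat_ram (round 2). gpu_fault never appears in any round.

gpu_fault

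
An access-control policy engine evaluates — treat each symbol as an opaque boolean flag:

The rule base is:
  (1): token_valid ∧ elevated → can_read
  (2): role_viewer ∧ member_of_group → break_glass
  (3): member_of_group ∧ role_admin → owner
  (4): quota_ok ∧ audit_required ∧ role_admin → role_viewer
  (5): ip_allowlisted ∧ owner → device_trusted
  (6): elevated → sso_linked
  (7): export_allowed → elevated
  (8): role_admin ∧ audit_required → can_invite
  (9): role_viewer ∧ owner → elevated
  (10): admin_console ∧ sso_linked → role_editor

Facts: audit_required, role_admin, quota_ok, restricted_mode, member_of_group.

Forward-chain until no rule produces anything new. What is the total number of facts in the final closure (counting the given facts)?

11

[1] (3) [member_of_group ∧ role_admin → owner]; (4) [quota_ok ∧ audit_required ∧ role_admin → role_viewer]; (8) [role_admin ∧ audit_required → can_invite]. ⇒ new: owner, role_viewer, can_invite.
[2] (2) [role_viewer ∧ member_of_group → break_glass]; (9) [role_viewer ∧ owner → elevated]. ⇒ new: break_glass, elevated.
[3] (6) [elevated → sso_linked]. ⇒ new: sso_linked.
Closure: {audit_required, break_glass, can_invite, elevated, member_of_group, owner, quota_ok, restricted_mode, role_admin, role_viewer, sso_linked} — 11 facts.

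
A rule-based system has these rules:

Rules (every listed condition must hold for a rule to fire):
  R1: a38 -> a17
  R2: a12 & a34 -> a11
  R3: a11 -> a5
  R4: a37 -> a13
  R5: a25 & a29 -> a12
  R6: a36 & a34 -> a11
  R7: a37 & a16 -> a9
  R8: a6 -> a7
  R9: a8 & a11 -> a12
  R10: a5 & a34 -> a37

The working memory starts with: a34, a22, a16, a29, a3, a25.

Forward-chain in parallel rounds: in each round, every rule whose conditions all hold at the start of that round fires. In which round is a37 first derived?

4

[1] R5 [a25 & a29 -> a12]. ⇒ new: a12.
[2] R2 [a12 & a34 -> a11]. ⇒ new: a11.
[3] R3 [a11 -> a5]. ⇒ new: a5.
[4] R10 [a5 & a34 -> a37]. ⇒ new: a37.
a37 first appears in round 4.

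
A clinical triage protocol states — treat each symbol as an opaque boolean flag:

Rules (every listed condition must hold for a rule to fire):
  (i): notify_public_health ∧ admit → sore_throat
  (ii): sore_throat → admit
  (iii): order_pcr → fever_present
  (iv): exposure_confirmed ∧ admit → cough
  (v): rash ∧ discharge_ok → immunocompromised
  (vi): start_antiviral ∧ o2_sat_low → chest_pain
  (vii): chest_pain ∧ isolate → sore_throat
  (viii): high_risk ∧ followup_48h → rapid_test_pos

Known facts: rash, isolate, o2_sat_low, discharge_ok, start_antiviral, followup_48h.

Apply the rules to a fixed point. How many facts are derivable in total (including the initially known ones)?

[1] (v) [rash ∧ discharge_ok → immunocompromised]; (vi) [start_antiviral ∧ o2_sat_low → chest_pain]. ⇒ new: immunocompromised, chest_pain.
[2] (vii) [chest_pain ∧ isolate → sore_throat]. ⇒ new: sore_throat.
[3] (ii) [sore_throat → admit]. ⇒ new: admit.
Closure: {admit, chest_pain, discharge_ok, followup_48h, immunocompromised, isolate, o2_sat_low, rash, sore_throat, start_antiviral} — 10 facts.

10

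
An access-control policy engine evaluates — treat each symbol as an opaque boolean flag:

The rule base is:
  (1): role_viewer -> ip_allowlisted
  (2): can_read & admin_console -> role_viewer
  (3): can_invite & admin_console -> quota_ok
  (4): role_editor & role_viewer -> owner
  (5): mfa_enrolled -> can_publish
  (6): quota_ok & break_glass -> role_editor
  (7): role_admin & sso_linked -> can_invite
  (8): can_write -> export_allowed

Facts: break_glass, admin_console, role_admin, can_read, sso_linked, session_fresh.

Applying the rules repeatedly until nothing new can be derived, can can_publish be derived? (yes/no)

no

Round 1 fires (2), (7), giving role_viewer, can_invite.
Round 2 fires (1), (3), giving ip_allowlisted, quota_ok.
Round 3 fires (6), giving role_editor.
Round 4 fires (4), giving owner.
Fixed point reached. can_publish is concluded only by (5); (5) needs mfa_enrolled (never derived).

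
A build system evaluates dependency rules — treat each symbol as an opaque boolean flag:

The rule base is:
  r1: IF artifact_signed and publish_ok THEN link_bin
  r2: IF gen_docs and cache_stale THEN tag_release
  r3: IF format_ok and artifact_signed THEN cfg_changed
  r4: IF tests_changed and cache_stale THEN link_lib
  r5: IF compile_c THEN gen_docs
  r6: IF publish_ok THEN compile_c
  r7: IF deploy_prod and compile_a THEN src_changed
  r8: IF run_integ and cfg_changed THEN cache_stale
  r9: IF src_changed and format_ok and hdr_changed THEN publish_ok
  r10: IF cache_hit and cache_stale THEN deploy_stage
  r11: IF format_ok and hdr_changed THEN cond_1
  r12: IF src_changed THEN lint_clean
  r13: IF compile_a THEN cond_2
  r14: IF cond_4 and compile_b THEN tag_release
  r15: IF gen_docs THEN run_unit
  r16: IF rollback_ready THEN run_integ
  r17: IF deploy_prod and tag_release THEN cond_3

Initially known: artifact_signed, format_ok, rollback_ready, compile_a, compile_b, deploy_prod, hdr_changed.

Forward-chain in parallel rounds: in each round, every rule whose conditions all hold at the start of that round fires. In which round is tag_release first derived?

[1] r3 [IF format_ok and artifact_signed THEN cfg_changed]; r7 [IF deploy_prod and compile_a THEN src_changed]; r11 [IF format_ok and hdr_changed THEN cond_1]; r13 [IF compile_a THEN cond_2]; r16 [IF rollback_ready THEN run_integ]. ⇒ new: cfg_changed, src_changed, cond_1, cond_2, run_integ.
[2] r8 [IF run_integ and cfg_changed THEN cache_stale]; r9 [IF src_changed and format_ok and hdr_changed THEN publish_ok]; r12 [IF src_changed THEN lint_clean]. ⇒ new: cache_stale, publish_ok, lint_clean.
[3] r1 [IF artifact_signed and publish_ok THEN link_bin]; r6 [IF publish_ok THEN compile_c]. ⇒ new: link_bin, compile_c.
[4] r5 [IF compile_c THEN gen_docs]. ⇒ new: gen_docs.
[5] r2 [IF gen_docs and cache_stale THEN tag_release]; r15 [IF gen_docs THEN run_unit]. ⇒ new: tag_release, run_unit.
tag_release first appears in round 5.

5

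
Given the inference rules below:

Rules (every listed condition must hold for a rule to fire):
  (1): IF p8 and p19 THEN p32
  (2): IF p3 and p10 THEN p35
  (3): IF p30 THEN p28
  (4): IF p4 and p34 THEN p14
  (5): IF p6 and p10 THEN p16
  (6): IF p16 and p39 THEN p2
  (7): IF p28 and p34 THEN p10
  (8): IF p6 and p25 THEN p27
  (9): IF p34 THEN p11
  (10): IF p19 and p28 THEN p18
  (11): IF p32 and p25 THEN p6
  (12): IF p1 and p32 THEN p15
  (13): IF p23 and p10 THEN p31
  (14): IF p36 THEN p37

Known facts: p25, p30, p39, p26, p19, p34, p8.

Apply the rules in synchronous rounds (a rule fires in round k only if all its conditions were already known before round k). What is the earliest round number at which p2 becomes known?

Round 1: (1) [IF p8 and p19 THEN p32]; (3) [IF p30 THEN p28]; (9) [IF p34 THEN p11]. Adds p32, p28, p11.
Round 2: (7) [IF p28 and p34 THEN p10]; (10) [IF p19 and p28 THEN p18]; (11) [IF p32 and p25 THEN p6]. Adds p10, p18, p6.
Round 3: (5) [IF p6 and p10 THEN p16]; (8) [IF p6 and p25 THEN p27]. Adds p16, p27.
Round 4: (6) [IF p16 and p39 THEN p2]. Adds p2.
p2 first appears in round 4.

4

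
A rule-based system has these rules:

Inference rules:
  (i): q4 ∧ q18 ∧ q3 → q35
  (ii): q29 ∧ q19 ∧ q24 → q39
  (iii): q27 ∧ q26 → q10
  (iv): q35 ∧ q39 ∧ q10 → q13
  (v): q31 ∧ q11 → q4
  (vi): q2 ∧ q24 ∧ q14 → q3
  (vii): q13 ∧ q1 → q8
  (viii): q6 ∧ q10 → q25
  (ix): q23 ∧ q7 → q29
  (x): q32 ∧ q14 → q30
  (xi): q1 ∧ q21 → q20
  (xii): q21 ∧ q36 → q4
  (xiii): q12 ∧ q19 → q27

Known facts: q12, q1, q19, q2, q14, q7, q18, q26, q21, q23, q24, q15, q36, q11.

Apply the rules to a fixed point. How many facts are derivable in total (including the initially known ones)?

Round 1: (vi) [q2 ∧ q24 ∧ q14 → q3]; (ix) [q23 ∧ q7 → q29]; (xi) [q1 ∧ q21 → q20]; (xii) [q21 ∧ q36 → q4]; (xiii) [q12 ∧ q19 → q27]. New: q3, q29, q20, q4, q27.
Round 2: (i) [q4 ∧ q18 ∧ q3 → q35]; (ii) [q29 ∧ q19 ∧ q24 → q39]; (iii) [q27 ∧ q26 → q10]. New: q35, q39, q10.
Round 3: (iv) [q35 ∧ q39 ∧ q10 → q13]. New: q13.
Round 4: (vii) [q13 ∧ q1 → q8]. New: q8.
Closure: {q1, q10, q11, q12, q13, q14, q15, q18, q19, q2, q20, q21, q23, q24, q26, q27, q29, q3, q35, q36, q39, q4, q7, q8} — 24 facts.

24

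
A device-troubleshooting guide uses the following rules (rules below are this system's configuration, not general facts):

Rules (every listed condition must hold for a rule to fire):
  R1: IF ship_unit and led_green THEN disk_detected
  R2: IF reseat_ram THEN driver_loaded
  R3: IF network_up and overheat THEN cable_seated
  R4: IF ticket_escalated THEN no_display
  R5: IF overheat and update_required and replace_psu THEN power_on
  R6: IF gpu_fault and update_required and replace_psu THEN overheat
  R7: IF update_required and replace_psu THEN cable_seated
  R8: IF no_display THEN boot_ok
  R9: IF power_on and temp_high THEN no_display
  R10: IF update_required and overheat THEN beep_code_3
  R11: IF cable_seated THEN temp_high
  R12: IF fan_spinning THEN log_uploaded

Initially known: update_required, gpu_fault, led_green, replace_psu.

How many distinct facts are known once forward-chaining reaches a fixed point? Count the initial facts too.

Round 1 — R6, R7, derive overheat, cable_seated.
Round 2 — R5, R10, R11, derive power_on, beep_code_3, temp_high.
Round 3 — R9, derive no_display.
Round 4 — R8, derive boot_ok.
Closure: {beep_code_3, boot_ok, cable_seated, gpu_fault, led_green, no_display, overheat, power_on, replace_psu, temp_high, update_required} — 11 facts.

11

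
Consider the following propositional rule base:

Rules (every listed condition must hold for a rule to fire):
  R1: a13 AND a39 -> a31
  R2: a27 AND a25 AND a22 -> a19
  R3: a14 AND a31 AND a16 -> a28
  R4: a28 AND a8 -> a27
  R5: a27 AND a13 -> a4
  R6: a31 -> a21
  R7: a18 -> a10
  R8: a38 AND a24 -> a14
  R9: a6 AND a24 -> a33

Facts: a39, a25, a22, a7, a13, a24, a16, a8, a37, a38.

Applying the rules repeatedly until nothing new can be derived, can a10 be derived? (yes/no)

Round 1: R1 [a13 AND a39 -> a31]; R8 [a38 AND a24 -> a14]. New: a31, a14.
Round 2: R3 [a14 AND a31 AND a16 -> a28]; R6 [a31 -> a21]. New: a28, a21.
Round 3: R4 [a28 AND a8 -> a27]. New: a27.
Round 4: R2 [a27 AND a25 AND a22 -> a19]; R5 [a27 AND a13 -> a4]. New: a19, a4.
Fixed point reached. a10 is concluded only by R7; R7 needs a18 (never derived).

no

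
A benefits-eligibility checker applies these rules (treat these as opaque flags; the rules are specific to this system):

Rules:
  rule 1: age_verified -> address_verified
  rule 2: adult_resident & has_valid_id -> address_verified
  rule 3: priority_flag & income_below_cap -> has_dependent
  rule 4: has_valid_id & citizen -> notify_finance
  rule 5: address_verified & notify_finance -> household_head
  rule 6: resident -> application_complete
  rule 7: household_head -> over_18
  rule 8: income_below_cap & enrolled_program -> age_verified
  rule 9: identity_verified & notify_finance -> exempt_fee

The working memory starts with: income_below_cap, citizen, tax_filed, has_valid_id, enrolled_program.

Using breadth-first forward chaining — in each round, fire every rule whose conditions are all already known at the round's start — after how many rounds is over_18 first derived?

4

Round 1: rule 4 [has_valid_id & citizen -> notify_finance]; rule 8 [income_below_cap & enrolled_program -> age_verified]. Adds notify_finance, age_verified.
Round 2: rule 1 [age_verified -> address_verified]. Adds address_verified.
Round 3: rule 5 [address_verified & notify_finance -> household_head]. Adds household_head.
Round 4: rule 7 [household_head -> over_18]. Adds over_18.
over_18 first appears in round 4.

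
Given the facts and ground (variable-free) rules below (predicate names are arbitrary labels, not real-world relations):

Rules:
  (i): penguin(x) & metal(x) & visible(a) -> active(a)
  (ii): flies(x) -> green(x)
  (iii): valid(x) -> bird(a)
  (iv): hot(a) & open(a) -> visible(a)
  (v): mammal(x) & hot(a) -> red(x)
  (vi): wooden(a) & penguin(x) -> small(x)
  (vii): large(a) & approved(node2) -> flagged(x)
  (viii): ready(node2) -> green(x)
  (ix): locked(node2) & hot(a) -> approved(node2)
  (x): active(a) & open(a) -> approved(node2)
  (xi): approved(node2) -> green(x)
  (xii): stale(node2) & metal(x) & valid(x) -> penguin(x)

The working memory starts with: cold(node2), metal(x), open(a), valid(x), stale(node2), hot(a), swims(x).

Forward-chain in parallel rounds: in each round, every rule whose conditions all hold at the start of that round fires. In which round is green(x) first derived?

Round 1: (iii) [valid(x) -> bird(a)]; (iv) [hot(a) & open(a) -> visible(a)]; (xii) [stale(node2) & metal(x) & valid(x) -> penguin(x)]. New: bird(a), visible(a), penguin(x).
Round 2: (i) [penguin(x) & metal(x) & visible(a) -> active(a)]. New: active(a).
Round 3: (x) [active(a) & open(a) -> approved(node2)]. New: approved(node2).
Round 4: (xi) [approved(node2) -> green(x)]. New: green(x).
green(x) first appears in round 4.

4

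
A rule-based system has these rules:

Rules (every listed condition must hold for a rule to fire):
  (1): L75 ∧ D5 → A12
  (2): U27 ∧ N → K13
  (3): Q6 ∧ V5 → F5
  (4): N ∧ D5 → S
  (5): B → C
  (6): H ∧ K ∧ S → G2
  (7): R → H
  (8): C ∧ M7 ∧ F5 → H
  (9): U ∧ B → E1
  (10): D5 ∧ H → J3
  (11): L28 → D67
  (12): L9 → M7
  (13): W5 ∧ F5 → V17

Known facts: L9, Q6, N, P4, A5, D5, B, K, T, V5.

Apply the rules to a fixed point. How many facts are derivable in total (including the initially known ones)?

Round 1 fires (3), (4), (5), (12), giving F5, S, C, M7.
Round 2 fires (8), giving H.
Round 3 fires (6), (10), giving G2, J3.
Closure: {A5, B, C, D5, F5, G2, H, J3, K, L9, M7, N, P4, Q6, S, T, V5} — 17 facts.

17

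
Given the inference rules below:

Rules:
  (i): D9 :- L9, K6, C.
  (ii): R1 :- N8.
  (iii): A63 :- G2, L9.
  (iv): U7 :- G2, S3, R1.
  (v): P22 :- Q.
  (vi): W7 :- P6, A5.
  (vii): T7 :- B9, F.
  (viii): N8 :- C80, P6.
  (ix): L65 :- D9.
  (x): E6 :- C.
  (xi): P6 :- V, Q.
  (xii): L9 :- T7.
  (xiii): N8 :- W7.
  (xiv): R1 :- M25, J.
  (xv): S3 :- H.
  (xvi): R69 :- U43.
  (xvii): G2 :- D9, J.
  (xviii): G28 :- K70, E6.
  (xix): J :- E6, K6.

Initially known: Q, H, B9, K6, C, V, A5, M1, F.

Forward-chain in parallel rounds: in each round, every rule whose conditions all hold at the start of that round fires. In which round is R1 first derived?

[1] (v) [P22 :- Q.]; (vii) [T7 :- B9, F.]; (x) [E6 :- C.]; (xi) [P6 :- V, Q.]; (xv) [S3 :- H.]. ⇒ new: P22, T7, E6, P6, S3.
[2] (vi) [W7 :- P6, A5.]; (xii) [L9 :- T7.]; (xix) [J :- E6, K6.]. ⇒ new: W7, L9, J.
[3] (i) [D9 :- L9, K6, C.]; (xiii) [N8 :- W7.]. ⇒ new: D9, N8.
[4] (ii) [R1 :- N8.]; (ix) [L65 :- D9.]; (xvii) [G2 :- D9, J.]. ⇒ new: R1, L65, G2.
R1 first appears in round 4.

4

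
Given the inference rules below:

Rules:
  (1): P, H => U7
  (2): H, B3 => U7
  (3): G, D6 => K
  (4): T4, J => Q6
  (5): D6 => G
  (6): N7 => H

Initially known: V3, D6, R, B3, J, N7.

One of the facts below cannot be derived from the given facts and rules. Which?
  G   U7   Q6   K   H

Q6

Round 1 fires (5), (6), giving G, H.
Round 2 fires (2), (3), giving U7, K.
Derived: H (round 1), K (round 2), U7 (round 2), G (round 1). Q6 never appears in any round.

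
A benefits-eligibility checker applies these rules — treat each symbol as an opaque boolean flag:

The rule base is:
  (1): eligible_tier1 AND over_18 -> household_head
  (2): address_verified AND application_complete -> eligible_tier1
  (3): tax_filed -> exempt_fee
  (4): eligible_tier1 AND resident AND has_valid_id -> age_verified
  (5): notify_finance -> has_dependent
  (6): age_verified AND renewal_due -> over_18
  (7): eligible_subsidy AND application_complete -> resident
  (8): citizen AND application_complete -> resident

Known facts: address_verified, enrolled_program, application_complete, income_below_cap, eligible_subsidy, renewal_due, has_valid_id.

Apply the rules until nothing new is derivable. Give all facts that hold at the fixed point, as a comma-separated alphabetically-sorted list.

Round 1 — (2), (7), derive eligible_tier1, resident.
Round 2 — (4), derive age_verified.
Round 3 — (6), derive over_18.
Round 4 — (1), derive household_head.

address_verified, age_verified, application_complete, eligible_subsidy, eligible_tier1, enrolled_program, has_valid_id, household_head, income_below_cap, over_18, renewal_due, resident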